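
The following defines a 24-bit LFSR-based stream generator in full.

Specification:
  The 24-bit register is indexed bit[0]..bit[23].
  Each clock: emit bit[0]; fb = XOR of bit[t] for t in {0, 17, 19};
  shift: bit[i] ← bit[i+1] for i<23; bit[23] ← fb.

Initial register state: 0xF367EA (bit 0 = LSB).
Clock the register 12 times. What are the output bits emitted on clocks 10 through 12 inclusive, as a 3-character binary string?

reg_0 = 0xF367EA
clock 1: out=0, reg = 0xF9B3F5
clock 2: out=1, reg = 0x7CD9FA
clock 3: out=0, reg = 0xBE6CFD
clock 4: out=1, reg = 0xDF367E
clock 5: out=0, reg = 0x6F9B3F
clock 6: out=1, reg = 0xB7CD9F
clock 7: out=1, reg = 0x5BE6CF
clock 8: out=1, reg = 0xADF367
clock 9: out=1, reg = 0x56F9B3
clock 10: out=1, reg = 0x2B7CD9
clock 11: out=1, reg = 0x95BE6C
clock 12: out=0, reg = 0x4ADF36

110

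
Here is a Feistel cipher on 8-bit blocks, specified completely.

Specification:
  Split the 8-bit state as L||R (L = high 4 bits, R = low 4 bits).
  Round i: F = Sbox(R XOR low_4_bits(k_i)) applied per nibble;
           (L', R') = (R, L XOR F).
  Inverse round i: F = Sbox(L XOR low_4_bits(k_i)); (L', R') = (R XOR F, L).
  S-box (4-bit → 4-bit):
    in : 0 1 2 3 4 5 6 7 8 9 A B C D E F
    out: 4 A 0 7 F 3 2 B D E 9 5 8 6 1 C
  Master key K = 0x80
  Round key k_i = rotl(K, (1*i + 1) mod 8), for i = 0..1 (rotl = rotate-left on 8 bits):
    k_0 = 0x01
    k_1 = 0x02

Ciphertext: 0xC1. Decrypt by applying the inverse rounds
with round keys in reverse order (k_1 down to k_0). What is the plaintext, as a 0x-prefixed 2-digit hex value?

0x60

s_0 = ciphertext = 0xC1
s_1 = InvRound(s_0, k_1) = 0x0C
s_2 = InvRound(s_1, k_0) = 0x60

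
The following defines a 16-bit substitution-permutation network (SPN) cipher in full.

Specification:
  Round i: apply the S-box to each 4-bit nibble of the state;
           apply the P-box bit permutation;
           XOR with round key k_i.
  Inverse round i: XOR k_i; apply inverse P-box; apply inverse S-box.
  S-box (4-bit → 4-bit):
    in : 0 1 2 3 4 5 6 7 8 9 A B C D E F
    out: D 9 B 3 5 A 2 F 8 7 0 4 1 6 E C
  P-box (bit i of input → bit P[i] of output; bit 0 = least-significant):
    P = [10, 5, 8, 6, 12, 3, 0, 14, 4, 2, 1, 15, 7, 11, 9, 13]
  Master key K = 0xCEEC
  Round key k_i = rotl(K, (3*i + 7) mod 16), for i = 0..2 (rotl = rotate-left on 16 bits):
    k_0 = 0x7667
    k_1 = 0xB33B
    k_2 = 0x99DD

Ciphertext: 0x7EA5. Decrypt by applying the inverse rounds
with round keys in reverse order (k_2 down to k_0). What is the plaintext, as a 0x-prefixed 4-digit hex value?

s_0 = ciphertext = 0x7EA5
s_1 = InvRound(s_0, k_2) = 0xF157
s_2 = InvRound(s_1, k_1) = 0xB655
s_3 = InvRound(s_2, k_0) = 0xA086

0xA086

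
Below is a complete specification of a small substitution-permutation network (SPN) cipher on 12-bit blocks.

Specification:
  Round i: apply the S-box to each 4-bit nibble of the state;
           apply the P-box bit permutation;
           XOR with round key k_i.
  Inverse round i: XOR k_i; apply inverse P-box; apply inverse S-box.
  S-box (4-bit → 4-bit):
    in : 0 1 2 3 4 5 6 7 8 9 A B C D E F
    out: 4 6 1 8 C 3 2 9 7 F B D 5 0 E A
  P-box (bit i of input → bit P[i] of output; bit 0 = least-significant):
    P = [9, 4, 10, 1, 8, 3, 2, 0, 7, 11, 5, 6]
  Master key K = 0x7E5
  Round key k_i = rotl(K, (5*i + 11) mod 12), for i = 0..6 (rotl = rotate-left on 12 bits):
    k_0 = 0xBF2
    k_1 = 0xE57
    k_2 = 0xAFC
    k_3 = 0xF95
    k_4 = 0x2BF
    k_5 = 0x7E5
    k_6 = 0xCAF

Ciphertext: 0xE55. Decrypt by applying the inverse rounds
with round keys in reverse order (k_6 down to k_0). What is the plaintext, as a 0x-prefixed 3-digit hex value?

0xF14

s_0 = ciphertext = 0xE55
s_1 = InvRound(s_0, k_6) = 0xB6A
s_2 = InvRound(s_1, k_5) = 0x5E4
s_3 = InvRound(s_2, k_4) = 0x3A9
s_4 = InvRound(s_3, k_3) = 0x111
s_5 = InvRound(s_4, k_2) = 0x992
s_6 = InvRound(s_5, k_1) = 0x7BC
s_7 = InvRound(s_6, k_0) = 0xF14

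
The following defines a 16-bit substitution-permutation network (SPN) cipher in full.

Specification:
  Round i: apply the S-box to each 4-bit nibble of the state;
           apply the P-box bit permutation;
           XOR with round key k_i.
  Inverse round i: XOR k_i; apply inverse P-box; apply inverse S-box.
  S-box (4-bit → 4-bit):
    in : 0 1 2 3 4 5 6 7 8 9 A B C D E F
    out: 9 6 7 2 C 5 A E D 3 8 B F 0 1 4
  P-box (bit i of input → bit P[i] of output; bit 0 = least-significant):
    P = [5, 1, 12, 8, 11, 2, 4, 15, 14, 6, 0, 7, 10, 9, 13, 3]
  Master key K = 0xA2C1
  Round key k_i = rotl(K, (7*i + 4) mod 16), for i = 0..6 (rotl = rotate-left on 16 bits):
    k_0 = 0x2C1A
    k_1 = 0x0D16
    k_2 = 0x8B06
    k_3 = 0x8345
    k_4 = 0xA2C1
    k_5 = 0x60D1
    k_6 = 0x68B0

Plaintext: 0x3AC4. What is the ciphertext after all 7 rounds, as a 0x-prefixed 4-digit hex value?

0x5908

s_0 = plaintext = 0x3AC4
s_1 = Round(s_0, k_0) = 0xB78E
s_2 = Round(s_1, k_1) = 0x83EF
s_3 = Round(s_2, k_2) = 0xB74E
s_4 = Round(s_3, k_3) = 0x05BC
s_5 = Round(s_4, k_4) = 0x7FEE
s_6 = Round(s_5, k_5) = 0x4AF8
s_7 = Round(s_6, k_6) = 0x5908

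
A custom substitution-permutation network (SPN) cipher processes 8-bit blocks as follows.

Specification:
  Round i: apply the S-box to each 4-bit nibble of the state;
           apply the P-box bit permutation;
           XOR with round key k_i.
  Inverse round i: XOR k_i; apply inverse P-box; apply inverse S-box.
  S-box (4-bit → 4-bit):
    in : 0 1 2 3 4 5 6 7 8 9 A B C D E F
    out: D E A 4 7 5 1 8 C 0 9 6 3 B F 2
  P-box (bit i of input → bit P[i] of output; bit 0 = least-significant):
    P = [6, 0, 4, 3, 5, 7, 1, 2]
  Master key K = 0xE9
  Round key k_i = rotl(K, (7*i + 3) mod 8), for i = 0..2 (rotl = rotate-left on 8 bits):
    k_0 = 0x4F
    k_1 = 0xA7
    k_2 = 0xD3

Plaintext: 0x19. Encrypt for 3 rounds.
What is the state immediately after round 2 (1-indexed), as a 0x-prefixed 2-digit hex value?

s_0 = plaintext = 0x19
s_1 = Round(s_0, k_0) = 0xC9
s_2 = Round(s_1, k_1) = 0x07
s_3 = Round(s_2, k_2) = 0xFD

0x07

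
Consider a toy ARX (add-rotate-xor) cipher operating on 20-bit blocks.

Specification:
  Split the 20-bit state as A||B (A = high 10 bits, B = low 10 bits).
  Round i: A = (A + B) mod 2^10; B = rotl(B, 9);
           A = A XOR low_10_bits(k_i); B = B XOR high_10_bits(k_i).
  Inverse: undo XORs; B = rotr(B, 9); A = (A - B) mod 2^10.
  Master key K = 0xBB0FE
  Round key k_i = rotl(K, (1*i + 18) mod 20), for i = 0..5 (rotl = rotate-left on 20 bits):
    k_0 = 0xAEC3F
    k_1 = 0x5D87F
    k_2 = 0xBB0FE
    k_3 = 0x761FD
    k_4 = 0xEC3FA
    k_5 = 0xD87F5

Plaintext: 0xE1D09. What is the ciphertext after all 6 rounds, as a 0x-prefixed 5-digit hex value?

s_0 = plaintext = 0xE1D09
s_1 = Round(s_0, k_0) = 0x2BC3F
s_2 = Round(s_1, k_1) = 0x24769
s_3 = Round(s_2, k_2) = 0xC1158
s_4 = Round(s_3, k_3) = 0x68574
s_5 = Round(s_4, k_4) = 0x3BF0A
s_6 = Round(s_5, k_5) = 0x032E4

0x032E4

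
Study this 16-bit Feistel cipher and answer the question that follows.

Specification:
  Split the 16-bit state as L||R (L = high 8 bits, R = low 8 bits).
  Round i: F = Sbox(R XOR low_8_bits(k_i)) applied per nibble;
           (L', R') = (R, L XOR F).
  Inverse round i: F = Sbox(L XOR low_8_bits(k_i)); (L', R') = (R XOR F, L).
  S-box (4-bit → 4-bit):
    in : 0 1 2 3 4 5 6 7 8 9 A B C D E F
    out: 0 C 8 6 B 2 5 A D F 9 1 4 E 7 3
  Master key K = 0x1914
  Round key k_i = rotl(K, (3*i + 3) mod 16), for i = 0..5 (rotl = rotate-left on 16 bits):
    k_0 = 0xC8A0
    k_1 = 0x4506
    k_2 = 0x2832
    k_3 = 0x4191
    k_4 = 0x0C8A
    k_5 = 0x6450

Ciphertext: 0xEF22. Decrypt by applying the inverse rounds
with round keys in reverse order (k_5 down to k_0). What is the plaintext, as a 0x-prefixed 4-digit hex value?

0x5D8F

s_0 = ciphertext = 0xEF22
s_1 = InvRound(s_0, k_5) = 0x31EF
s_2 = InvRound(s_1, k_4) = 0xFE31
s_3 = InvRound(s_2, k_3) = 0x62FE
s_4 = InvRound(s_3, k_2) = 0xDE62
s_5 = InvRound(s_4, k_1) = 0x8FDE
s_6 = InvRound(s_5, k_0) = 0x5D8F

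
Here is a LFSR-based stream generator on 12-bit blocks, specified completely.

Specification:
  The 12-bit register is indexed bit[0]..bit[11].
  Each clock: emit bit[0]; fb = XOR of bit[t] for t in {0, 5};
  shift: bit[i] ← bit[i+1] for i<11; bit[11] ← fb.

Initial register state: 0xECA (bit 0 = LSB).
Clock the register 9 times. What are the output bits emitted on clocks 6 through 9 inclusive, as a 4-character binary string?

reg_0 = 0xECA
clock 1: out=0, reg = 0x765
clock 2: out=1, reg = 0x3B2
clock 3: out=0, reg = 0x9D9
clock 4: out=1, reg = 0xCEC
clock 5: out=0, reg = 0xE76
clock 6: out=0, reg = 0xF3B
clock 7: out=1, reg = 0x79D
clock 8: out=1, reg = 0xBCE
clock 9: out=0, reg = 0x5E7

0110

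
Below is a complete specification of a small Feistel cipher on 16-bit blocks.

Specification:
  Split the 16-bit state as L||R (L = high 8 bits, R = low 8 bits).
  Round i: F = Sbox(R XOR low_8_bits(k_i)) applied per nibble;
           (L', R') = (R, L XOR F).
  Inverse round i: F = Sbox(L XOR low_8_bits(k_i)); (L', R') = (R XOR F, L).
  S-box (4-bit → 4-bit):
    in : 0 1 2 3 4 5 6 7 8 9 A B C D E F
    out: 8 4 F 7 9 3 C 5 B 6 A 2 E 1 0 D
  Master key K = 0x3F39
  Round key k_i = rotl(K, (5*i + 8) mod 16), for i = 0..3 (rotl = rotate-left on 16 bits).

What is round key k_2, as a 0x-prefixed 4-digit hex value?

K = 0x3F39
k_0 = rotl(K, (5*0+8) mod 16) = rotl(K, 8) = 0x393F
k_1 = rotl(K, (5*1+8) mod 16) = rotl(K, 13) = 0x27E7
k_2 = rotl(K, (5*2+8) mod 16) = rotl(K, 2) = 0xFCE4

0xFCE4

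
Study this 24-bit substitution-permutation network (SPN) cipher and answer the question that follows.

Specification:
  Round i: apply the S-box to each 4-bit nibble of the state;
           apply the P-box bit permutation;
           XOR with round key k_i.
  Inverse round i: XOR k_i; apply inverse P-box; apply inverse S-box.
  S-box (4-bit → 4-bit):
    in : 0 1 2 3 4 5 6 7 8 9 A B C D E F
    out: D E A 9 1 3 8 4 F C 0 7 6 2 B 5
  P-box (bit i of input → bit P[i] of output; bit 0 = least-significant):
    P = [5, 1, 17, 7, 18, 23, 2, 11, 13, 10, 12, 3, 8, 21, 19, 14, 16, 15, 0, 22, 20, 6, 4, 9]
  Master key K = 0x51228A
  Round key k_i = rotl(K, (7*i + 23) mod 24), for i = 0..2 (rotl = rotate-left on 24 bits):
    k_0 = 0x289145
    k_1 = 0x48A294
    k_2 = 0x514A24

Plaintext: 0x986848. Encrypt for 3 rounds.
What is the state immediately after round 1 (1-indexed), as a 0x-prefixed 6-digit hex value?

s_0 = plaintext = 0x986848
s_1 = Round(s_0, k_0) = 0x6F67FE
s_2 = Round(s_1, k_1) = 0x4DF033
s_3 = Round(s_2, k_2) = 0x4DF38C

0x6F67FE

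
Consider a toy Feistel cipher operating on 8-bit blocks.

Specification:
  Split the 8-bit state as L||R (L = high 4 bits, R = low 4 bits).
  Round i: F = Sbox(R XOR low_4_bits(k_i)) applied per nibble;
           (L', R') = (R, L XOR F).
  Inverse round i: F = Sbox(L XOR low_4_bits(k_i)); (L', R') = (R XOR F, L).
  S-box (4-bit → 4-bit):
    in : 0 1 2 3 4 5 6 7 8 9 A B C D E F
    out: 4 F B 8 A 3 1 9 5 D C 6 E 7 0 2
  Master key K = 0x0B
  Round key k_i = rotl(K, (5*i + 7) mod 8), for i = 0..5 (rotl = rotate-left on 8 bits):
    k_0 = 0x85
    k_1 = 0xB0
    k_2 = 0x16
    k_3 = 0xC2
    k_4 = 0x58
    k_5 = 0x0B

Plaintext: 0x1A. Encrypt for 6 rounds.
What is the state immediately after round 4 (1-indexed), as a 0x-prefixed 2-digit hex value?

0x94

s_0 = plaintext = 0x1A
s_1 = Round(s_0, k_0) = 0xA3
s_2 = Round(s_1, k_1) = 0x32
s_3 = Round(s_2, k_2) = 0x29
s_4 = Round(s_3, k_3) = 0x94
s_5 = Round(s_4, k_4) = 0x47
s_6 = Round(s_5, k_5) = 0x7A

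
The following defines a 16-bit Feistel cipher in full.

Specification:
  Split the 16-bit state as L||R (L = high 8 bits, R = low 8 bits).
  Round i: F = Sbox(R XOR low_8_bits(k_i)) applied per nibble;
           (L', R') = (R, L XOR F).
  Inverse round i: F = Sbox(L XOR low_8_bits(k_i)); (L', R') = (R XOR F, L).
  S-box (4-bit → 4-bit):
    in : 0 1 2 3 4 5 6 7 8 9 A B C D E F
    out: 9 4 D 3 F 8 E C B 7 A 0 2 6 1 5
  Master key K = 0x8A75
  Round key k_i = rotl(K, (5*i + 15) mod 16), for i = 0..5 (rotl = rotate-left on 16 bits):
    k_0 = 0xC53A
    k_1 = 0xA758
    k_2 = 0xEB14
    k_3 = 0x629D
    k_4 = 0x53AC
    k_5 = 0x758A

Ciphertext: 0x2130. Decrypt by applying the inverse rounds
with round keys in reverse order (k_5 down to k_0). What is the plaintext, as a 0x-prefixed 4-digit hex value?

s_0 = ciphertext = 0x2130
s_1 = InvRound(s_0, k_5) = 0x9021
s_2 = InvRound(s_1, k_4) = 0x1390
s_3 = InvRound(s_2, k_3) = 0x2113
s_4 = InvRound(s_3, k_2) = 0x2B21
s_5 = InvRound(s_4, k_1) = 0xE22B
s_6 = InvRound(s_5, k_0) = 0x40E2

0x40E2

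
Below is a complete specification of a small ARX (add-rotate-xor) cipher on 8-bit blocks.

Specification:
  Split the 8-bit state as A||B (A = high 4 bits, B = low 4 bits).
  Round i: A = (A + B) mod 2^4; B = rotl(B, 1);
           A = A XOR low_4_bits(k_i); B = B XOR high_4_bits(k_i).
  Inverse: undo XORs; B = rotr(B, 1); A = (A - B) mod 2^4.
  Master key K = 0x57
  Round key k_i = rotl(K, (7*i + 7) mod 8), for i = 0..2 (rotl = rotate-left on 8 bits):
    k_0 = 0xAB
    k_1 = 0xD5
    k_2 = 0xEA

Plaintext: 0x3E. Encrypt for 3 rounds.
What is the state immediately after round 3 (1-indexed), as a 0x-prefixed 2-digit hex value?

0xD8

s_0 = plaintext = 0x3E
s_1 = Round(s_0, k_0) = 0xA7
s_2 = Round(s_1, k_1) = 0x43
s_3 = Round(s_2, k_2) = 0xD8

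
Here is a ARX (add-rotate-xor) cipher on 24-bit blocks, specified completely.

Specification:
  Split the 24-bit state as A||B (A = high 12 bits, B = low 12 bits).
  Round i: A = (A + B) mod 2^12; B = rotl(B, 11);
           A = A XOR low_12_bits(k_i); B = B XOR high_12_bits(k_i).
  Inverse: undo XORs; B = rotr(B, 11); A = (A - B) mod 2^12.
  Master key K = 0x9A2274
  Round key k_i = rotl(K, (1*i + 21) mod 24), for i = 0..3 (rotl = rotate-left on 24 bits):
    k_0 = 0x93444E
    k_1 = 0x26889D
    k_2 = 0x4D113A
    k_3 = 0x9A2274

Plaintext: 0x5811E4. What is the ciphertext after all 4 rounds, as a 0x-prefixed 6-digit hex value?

s_0 = plaintext = 0x5811E4
s_1 = Round(s_0, k_0) = 0x32B9C6
s_2 = Round(s_1, k_1) = 0x46C68B
s_3 = Round(s_2, k_2) = 0xBCDF94
s_4 = Round(s_3, k_3) = 0x915E68

0x915E68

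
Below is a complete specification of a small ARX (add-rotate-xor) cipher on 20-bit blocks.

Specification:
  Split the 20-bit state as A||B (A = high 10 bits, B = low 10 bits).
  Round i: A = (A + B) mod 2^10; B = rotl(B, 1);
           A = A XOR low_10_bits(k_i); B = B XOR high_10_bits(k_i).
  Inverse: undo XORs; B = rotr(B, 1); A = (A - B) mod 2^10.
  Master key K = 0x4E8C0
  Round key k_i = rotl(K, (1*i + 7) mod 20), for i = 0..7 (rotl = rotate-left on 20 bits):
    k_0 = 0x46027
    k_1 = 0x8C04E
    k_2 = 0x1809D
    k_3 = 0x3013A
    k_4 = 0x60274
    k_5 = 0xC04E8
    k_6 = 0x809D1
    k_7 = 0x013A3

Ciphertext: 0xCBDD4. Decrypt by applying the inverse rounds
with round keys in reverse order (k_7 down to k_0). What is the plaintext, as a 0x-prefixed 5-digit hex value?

0x04B45

s_0 = ciphertext = 0xCBDD4
s_1 = InvRound(s_0, k_7) = 0xE90E8
s_2 = InvRound(s_1, k_6) = 0x40175
s_3 = InvRound(s_2, k_5) = 0x2B93A
s_4 = InvRound(s_3, k_4) = 0x9F45D
s_5 = InvRound(s_4, k_3) = 0x3E64E
s_6 = InvRound(s_5, k_2) = 0xD3517
s_7 = InvRound(s_6, k_1) = 0xDC393
s_8 = InvRound(s_7, k_0) = 0x04B45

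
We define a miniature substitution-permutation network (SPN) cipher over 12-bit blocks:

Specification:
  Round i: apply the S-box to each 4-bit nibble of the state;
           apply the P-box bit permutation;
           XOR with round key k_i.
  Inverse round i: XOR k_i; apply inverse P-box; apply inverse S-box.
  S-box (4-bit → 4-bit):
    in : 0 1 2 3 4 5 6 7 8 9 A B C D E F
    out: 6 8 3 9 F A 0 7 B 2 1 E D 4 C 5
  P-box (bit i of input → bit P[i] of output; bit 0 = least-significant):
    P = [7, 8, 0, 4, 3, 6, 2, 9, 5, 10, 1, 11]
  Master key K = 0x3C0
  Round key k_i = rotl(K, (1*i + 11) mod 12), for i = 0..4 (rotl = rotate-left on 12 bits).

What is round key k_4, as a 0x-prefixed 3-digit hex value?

0xE01

K = 0x3C0
k_0 = rotl(K, (1*0+11) mod 12) = rotl(K, 11) = 0x1E0
k_1 = rotl(K, (1*1+11) mod 12) = rotl(K, 0) = 0x3C0
k_2 = rotl(K, (1*2+11) mod 12) = rotl(K, 1) = 0x780
k_3 = rotl(K, (1*3+11) mod 12) = rotl(K, 2) = 0xF00
k_4 = rotl(K, (1*4+11) mod 12) = rotl(K, 3) = 0xE01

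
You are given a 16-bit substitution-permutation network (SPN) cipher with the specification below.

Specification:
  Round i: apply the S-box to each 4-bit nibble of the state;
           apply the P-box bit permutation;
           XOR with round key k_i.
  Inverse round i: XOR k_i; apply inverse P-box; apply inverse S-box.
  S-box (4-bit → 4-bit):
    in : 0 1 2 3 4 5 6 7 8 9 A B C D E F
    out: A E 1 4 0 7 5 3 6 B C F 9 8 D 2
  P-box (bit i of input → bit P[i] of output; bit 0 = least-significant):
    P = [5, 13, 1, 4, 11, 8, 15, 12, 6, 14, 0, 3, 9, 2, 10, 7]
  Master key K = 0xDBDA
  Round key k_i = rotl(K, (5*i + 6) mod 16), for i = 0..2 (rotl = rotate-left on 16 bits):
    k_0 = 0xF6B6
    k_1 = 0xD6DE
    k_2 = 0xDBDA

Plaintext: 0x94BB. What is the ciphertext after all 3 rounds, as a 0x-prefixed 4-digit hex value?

s_0 = plaintext = 0x94BB
s_1 = Round(s_0, k_0) = 0x4D00
s_2 = Round(s_1, k_1) = 0xE7C6
s_3 = Round(s_2, k_2) = 0x8538

0x8538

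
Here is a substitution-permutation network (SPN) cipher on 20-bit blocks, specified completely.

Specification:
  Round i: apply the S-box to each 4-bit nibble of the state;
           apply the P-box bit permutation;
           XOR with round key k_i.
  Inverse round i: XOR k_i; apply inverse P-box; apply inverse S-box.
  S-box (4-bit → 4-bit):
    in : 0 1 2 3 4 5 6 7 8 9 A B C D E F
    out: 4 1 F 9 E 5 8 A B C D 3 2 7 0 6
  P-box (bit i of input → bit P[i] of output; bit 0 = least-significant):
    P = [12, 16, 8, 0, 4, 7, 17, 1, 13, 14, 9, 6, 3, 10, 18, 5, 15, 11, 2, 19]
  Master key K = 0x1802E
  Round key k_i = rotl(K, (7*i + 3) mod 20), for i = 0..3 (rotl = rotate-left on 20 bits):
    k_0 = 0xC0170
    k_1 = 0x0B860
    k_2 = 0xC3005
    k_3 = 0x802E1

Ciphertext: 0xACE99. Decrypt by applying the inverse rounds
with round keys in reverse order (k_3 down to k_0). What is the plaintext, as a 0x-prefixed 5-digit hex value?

s_0 = ciphertext = 0xACE99
s_1 = InvRound(s_0, k_3) = 0xB875E
s_2 = InvRound(s_1, k_2) = 0x1DAA2
s_3 = InvRound(s_2, k_1) = 0xEE27C
s_4 = InvRound(s_3, k_0) = 0x51D00

0x51D00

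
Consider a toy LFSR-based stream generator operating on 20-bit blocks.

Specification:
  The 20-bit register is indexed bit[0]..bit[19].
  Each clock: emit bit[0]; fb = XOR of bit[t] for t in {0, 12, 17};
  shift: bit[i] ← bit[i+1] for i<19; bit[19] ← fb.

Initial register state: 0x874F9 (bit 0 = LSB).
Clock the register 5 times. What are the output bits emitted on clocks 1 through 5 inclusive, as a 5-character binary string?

reg_0 = 0x874F9
clock 1: out=1, reg = 0x43A7C
clock 2: out=0, reg = 0xA1D3E
clock 3: out=0, reg = 0x50E9F
clock 4: out=1, reg = 0xA874F
clock 5: out=1, reg = 0x543A7

10011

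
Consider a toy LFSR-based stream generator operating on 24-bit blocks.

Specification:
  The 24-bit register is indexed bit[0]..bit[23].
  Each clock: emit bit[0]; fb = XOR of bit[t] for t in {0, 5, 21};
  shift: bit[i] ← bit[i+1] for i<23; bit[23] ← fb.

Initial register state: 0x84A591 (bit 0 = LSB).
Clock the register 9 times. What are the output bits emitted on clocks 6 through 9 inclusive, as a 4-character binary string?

reg_0 = 0x84A591
clock 1: out=1, reg = 0xC252C8
clock 2: out=0, reg = 0x612964
clock 3: out=0, reg = 0x3094B2
clock 4: out=0, reg = 0x184A59
clock 5: out=1, reg = 0x8C252C
clock 6: out=0, reg = 0xC61296
clock 7: out=0, reg = 0x63094B
clock 8: out=1, reg = 0x3184A5
clock 9: out=1, reg = 0x98C252

0011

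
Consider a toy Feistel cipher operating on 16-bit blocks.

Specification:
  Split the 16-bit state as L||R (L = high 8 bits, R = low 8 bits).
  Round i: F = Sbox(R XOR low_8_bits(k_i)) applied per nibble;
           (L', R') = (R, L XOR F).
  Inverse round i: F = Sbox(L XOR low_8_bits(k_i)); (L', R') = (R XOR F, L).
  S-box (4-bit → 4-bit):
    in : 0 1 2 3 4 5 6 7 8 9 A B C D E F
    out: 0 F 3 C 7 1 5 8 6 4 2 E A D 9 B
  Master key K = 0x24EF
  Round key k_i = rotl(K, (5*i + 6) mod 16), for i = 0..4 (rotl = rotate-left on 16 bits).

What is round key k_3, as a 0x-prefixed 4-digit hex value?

K = 0x24EF
k_0 = rotl(K, (5*0+6) mod 16) = rotl(K, 6) = 0x3BC9
k_1 = rotl(K, (5*1+6) mod 16) = rotl(K, 11) = 0x7927
k_2 = rotl(K, (5*2+6) mod 16) = rotl(K, 0) = 0x24EF
k_3 = rotl(K, (5*3+6) mod 16) = rotl(K, 5) = 0x9DE4

0x9DE4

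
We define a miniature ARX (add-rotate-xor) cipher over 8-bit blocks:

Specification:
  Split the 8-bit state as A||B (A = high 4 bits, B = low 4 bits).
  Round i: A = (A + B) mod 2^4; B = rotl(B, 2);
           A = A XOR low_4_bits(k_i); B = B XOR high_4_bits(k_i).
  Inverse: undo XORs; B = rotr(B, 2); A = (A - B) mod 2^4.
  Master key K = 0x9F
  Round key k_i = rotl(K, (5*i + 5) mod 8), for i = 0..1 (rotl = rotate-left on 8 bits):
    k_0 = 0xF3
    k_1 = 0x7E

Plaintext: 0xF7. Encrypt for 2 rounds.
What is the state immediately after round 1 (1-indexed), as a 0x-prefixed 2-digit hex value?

s_0 = plaintext = 0xF7
s_1 = Round(s_0, k_0) = 0x52
s_2 = Round(s_1, k_1) = 0x9F

0x52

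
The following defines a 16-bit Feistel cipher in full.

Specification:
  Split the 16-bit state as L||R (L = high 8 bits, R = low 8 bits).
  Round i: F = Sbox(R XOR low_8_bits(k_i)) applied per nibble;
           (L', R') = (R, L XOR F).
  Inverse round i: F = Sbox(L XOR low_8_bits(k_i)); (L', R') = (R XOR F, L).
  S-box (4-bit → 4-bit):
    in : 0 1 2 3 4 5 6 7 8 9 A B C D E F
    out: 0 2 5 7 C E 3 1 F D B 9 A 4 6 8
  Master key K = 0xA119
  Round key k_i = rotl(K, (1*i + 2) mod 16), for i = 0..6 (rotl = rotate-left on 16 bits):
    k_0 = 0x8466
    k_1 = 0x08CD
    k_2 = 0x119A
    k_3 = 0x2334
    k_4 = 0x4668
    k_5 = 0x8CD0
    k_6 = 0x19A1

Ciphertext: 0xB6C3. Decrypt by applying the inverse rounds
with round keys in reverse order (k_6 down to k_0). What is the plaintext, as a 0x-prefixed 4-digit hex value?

0x3B47

s_0 = ciphertext = 0xB6C3
s_1 = InvRound(s_0, k_6) = 0xE2B6
s_2 = InvRound(s_1, k_5) = 0xC3E2
s_3 = InvRound(s_2, k_4) = 0x5BC3
s_4 = InvRound(s_3, k_3) = 0xFB5B
s_5 = InvRound(s_4, k_2) = 0x69FB
s_6 = InvRound(s_5, k_1) = 0x4769
s_7 = InvRound(s_6, k_0) = 0x3B47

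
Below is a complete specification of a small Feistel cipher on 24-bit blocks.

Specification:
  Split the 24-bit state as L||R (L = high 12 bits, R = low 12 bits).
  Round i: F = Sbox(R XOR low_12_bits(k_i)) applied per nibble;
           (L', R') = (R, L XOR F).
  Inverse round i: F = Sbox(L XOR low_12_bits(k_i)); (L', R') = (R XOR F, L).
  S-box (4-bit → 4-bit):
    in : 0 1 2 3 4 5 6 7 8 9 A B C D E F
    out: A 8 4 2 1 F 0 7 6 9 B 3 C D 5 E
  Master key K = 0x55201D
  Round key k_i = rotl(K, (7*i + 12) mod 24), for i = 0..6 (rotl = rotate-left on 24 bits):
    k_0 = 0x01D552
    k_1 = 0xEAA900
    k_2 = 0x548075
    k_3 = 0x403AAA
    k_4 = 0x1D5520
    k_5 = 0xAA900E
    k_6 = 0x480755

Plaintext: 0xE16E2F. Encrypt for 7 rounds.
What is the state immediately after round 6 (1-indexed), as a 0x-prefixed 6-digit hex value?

0x1D9EDD

s_0 = plaintext = 0xE16E2F
s_1 = Round(s_0, k_0) = 0xE2FD6B
s_2 = Round(s_1, k_1) = 0xD6BF2C
s_3 = Round(s_2, k_2) = 0xF2C392
s_4 = Round(s_3, k_3) = 0x39260A
s_5 = Round(s_4, k_4) = 0x60A1D9
s_6 = Round(s_5, k_5) = 0x1D9EDD
s_7 = Round(s_6, k_6) = 0xEDD8BF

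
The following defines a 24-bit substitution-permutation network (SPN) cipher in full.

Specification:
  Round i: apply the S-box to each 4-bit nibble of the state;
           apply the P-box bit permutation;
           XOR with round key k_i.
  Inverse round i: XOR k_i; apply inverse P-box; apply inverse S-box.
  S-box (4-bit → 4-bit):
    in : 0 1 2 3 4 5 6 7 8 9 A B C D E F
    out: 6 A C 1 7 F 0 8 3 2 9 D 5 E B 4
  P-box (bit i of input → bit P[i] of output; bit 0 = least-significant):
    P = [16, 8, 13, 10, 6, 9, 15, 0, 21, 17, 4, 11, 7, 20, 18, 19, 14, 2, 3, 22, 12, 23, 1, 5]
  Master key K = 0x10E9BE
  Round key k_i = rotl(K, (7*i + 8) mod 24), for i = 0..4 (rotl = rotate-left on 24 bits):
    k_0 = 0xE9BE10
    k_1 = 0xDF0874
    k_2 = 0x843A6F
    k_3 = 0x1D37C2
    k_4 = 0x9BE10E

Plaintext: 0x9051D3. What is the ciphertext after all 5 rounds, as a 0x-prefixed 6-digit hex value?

0xF6CA20

s_0 = plaintext = 0x9051D3
s_1 = Round(s_0, k_0) = 0x76349D
s_2 = Round(s_1, k_1) = 0xFD2FC4
s_3 = Round(s_2, k_2) = 0xC99B31
s_4 = Round(s_3, k_3) = 0x2D2A94
s_5 = Round(s_4, k_4) = 0xF6CA20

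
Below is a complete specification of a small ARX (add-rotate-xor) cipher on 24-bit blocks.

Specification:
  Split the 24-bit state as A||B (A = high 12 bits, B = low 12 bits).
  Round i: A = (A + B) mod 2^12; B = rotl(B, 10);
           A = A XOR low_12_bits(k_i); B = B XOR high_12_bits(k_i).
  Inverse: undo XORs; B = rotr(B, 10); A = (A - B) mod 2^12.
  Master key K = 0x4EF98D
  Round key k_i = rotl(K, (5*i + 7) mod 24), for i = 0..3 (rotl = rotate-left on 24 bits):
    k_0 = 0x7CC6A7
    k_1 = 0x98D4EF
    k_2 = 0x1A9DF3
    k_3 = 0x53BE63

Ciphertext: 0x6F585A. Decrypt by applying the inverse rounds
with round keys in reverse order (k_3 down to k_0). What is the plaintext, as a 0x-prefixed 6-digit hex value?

0x705C78

s_0 = ciphertext = 0x6F585A
s_1 = InvRound(s_0, k_3) = 0x30F587
s_2 = InvRound(s_1, k_2) = 0xE430B9
s_3 = InvRound(s_2, k_1) = 0x5DA4D2
s_4 = InvRound(s_3, k_0) = 0x705C78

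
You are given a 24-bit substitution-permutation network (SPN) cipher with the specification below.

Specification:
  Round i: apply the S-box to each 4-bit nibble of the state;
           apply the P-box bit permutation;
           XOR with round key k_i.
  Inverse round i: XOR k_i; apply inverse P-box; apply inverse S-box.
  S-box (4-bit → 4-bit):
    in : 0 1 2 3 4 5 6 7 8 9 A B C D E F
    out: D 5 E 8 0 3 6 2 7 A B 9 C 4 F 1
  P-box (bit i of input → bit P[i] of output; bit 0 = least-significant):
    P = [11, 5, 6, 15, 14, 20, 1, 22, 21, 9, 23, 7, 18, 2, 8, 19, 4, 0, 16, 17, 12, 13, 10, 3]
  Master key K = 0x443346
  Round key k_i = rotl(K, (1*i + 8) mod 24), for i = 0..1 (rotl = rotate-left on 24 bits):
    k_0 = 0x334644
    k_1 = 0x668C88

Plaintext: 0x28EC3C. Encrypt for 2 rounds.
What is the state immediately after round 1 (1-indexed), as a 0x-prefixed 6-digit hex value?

s_0 = plaintext = 0x28EC3C
s_1 = Round(s_0, k_0) = 0xFEE399
s_2 = Round(s_1, k_1) = 0x391D3D

0xFEE399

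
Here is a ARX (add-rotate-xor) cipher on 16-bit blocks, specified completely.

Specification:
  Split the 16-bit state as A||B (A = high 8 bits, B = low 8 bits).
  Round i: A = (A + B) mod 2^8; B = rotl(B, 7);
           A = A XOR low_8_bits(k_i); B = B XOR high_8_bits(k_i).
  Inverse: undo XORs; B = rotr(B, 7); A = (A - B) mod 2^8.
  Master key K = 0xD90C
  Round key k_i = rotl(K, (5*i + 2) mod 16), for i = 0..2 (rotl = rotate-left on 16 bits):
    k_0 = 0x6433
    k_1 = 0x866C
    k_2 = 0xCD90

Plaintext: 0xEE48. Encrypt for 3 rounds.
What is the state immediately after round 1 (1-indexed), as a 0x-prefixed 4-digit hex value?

s_0 = plaintext = 0xEE48
s_1 = Round(s_0, k_0) = 0x0540
s_2 = Round(s_1, k_1) = 0x29A6
s_3 = Round(s_2, k_2) = 0x5F9E

0x0540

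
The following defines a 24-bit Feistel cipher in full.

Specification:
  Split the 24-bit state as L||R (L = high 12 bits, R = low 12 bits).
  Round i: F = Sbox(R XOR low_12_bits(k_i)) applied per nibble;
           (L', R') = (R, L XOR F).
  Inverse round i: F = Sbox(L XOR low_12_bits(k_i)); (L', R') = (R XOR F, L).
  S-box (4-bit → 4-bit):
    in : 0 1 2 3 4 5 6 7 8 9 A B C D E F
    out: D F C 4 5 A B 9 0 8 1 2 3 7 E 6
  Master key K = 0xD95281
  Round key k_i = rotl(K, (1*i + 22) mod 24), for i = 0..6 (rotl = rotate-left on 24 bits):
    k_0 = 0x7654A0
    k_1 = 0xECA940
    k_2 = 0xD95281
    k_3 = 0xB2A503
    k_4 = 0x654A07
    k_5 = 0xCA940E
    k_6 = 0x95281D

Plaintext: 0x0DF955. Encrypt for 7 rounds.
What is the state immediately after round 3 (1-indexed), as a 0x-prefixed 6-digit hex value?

0x73FD9B

s_0 = plaintext = 0x0DF955
s_1 = Round(s_0, k_0) = 0x9557B5
s_2 = Round(s_1, k_1) = 0x7B573F
s_3 = Round(s_2, k_2) = 0x73FD9B
s_4 = Round(s_3, k_3) = 0xD9B7BF
s_5 = Round(s_4, k_4) = 0x7BFABB
s_6 = Round(s_5, k_5) = 0xABB995
s_7 = Round(s_6, k_6) = 0x9955BB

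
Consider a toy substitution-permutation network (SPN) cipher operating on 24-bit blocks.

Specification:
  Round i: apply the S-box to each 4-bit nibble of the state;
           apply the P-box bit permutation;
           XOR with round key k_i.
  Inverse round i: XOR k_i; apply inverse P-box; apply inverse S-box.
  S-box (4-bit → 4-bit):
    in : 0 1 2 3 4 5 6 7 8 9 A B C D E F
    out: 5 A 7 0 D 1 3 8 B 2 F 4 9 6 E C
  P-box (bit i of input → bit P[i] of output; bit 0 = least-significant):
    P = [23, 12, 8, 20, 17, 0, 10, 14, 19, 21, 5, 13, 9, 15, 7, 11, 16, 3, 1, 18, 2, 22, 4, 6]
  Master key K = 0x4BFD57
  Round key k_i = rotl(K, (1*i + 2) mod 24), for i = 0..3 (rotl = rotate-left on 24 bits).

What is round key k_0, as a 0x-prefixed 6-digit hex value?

0x2FF55D

K = 0x4BFD57
k_0 = rotl(K, (1*0+2) mod 24) = rotl(K, 2) = 0x2FF55D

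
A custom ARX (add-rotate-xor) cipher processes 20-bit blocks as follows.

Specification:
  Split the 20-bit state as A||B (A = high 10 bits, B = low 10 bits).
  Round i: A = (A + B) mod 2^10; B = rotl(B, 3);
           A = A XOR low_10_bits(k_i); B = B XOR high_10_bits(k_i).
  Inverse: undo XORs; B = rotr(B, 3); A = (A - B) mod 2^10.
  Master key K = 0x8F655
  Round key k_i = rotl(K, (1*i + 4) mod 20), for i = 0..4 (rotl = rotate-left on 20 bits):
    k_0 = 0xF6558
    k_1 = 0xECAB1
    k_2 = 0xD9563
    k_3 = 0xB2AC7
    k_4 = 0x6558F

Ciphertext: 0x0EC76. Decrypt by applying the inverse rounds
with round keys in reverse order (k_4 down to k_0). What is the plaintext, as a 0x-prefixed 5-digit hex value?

s_0 = ciphertext = 0x0EC76
s_1 = InvRound(s_0, k_4) = 0xFE1BC
s_2 = InvRound(s_1, k_3) = 0x7476E
s_3 = InvRound(s_2, k_2) = 0xCC581
s_4 = InvRound(s_3, k_1) = 0xEE9C6
s_5 = InvRound(s_4, k_0) = 0xC7FC3

0xC7FC3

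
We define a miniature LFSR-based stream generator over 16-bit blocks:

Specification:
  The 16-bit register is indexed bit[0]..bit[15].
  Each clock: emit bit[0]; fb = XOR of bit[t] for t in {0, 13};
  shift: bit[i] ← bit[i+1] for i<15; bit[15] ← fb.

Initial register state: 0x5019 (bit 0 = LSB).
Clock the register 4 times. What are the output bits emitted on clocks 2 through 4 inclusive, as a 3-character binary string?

reg_0 = 0x5019
clock 1: out=1, reg = 0xA80C
clock 2: out=0, reg = 0xD406
clock 3: out=0, reg = 0x6A03
clock 4: out=1, reg = 0x3501

001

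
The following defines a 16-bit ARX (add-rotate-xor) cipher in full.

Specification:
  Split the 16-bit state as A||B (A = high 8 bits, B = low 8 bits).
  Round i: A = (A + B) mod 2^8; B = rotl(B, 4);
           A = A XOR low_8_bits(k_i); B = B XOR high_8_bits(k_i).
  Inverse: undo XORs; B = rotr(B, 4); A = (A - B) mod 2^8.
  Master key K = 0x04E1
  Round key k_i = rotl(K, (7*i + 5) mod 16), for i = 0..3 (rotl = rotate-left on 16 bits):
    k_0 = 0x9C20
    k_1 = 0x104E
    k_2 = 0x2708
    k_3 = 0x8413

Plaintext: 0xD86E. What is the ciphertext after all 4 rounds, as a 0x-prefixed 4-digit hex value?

s_0 = plaintext = 0xD86E
s_1 = Round(s_0, k_0) = 0x667A
s_2 = Round(s_1, k_1) = 0xAEB7
s_3 = Round(s_2, k_2) = 0x6D5C
s_4 = Round(s_3, k_3) = 0xDA41

0xDA41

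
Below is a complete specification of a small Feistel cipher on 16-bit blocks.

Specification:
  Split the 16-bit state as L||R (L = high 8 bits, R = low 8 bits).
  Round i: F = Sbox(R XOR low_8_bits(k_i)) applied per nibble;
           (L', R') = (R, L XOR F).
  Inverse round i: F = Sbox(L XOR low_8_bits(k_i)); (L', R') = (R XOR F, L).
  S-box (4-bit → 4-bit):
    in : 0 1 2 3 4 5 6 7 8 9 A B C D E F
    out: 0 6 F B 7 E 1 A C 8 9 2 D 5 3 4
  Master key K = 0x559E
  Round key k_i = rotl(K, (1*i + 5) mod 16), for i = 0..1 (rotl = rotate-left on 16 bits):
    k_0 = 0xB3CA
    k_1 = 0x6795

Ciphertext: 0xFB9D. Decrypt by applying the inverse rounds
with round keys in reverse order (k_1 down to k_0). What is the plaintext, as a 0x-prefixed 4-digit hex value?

0x8C8E

s_0 = ciphertext = 0xFB9D
s_1 = InvRound(s_0, k_1) = 0x8EFB
s_2 = InvRound(s_1, k_0) = 0x8C8E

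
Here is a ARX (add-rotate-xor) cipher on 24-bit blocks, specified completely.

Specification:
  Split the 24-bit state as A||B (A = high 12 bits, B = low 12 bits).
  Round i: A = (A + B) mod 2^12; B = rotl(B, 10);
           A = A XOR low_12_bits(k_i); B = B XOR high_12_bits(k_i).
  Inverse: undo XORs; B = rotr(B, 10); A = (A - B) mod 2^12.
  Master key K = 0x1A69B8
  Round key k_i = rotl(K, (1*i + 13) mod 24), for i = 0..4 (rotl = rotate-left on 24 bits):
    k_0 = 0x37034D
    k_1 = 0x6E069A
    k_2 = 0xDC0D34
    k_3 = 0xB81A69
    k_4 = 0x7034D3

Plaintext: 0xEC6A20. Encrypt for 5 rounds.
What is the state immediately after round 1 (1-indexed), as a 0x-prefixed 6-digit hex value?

0xBAB1F8

s_0 = plaintext = 0xEC6A20
s_1 = Round(s_0, k_0) = 0xBAB1F8
s_2 = Round(s_1, k_1) = 0xB3969E
s_3 = Round(s_2, k_2) = 0xCE3467
s_4 = Round(s_3, k_3) = 0xB23698
s_5 = Round(s_4, k_4) = 0x5686A5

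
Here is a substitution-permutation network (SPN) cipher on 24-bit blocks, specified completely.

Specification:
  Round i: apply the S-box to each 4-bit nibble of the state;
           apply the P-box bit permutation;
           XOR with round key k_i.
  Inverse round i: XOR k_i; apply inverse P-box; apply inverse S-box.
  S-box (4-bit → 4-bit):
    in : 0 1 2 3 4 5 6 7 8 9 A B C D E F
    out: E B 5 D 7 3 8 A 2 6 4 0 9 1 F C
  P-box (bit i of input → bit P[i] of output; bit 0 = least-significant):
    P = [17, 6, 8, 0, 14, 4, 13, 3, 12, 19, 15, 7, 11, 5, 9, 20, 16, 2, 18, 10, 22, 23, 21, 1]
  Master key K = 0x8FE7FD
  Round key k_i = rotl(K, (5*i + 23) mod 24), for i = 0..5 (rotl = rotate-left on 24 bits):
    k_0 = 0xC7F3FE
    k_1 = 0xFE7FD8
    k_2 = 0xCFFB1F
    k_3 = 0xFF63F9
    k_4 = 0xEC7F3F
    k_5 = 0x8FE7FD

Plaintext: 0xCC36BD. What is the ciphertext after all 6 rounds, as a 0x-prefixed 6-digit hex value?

s_0 = plaintext = 0xCC36BD
s_1 = Round(s_0, k_0) = 0x94FD7C
s_2 = Round(s_1, k_1) = 0x496DC5
s_3 = Round(s_2, k_2) = 0x39AB53
s_4 = Round(s_3, k_3) = 0x9920EE
s_5 = Round(s_4, k_4) = 0x4294E2
s_6 = Round(s_5, k_5) = 0x6014C5

0x6014C5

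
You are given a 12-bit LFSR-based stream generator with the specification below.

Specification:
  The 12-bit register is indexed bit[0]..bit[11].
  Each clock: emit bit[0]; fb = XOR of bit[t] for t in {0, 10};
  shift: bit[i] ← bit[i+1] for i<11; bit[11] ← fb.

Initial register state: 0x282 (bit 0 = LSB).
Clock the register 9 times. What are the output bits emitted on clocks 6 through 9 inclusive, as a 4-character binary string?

reg_0 = 0x282
clock 1: out=0, reg = 0x141
clock 2: out=1, reg = 0x8A0
clock 3: out=0, reg = 0x450
clock 4: out=0, reg = 0xA28
clock 5: out=0, reg = 0x514
clock 6: out=0, reg = 0xA8A
clock 7: out=0, reg = 0x545
clock 8: out=1, reg = 0x2A2
clock 9: out=0, reg = 0x151

0010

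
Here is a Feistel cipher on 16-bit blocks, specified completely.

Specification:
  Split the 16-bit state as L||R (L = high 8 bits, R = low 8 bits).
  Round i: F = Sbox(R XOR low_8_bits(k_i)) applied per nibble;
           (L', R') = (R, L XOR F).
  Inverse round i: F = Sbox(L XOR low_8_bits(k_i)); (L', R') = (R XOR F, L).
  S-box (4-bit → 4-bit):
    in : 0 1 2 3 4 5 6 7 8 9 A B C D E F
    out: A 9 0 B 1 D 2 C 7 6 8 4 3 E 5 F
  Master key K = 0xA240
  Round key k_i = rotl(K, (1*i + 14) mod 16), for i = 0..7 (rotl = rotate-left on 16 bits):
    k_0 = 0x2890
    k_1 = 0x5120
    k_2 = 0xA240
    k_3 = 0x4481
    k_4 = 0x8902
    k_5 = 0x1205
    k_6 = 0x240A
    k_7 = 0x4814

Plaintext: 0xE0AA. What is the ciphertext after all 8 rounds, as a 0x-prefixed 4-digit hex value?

0x5E9E

s_0 = plaintext = 0xE0AA
s_1 = Round(s_0, k_0) = 0xAA58
s_2 = Round(s_1, k_1) = 0x586D
s_3 = Round(s_2, k_2) = 0x6D56
s_4 = Round(s_3, k_3) = 0x5681
s_5 = Round(s_4, k_4) = 0x812D
s_6 = Round(s_5, k_5) = 0x2D86
s_7 = Round(s_6, k_6) = 0x865E
s_8 = Round(s_7, k_7) = 0x5E9E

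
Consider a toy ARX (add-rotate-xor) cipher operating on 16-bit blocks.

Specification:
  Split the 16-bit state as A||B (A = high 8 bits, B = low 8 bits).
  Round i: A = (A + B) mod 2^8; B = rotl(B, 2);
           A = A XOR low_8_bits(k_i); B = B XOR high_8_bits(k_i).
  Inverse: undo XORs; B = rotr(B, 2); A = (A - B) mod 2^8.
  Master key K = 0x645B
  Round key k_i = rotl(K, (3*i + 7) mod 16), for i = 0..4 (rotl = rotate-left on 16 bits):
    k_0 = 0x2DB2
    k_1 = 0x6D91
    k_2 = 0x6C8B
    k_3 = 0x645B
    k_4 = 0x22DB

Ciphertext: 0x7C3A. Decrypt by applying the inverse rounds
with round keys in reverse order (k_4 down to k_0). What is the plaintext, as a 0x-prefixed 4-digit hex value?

0x4D4E

s_0 = ciphertext = 0x7C3A
s_1 = InvRound(s_0, k_4) = 0xA106
s_2 = InvRound(s_1, k_3) = 0x6298
s_3 = InvRound(s_2, k_2) = 0xAC3D
s_4 = InvRound(s_3, k_1) = 0x2914
s_5 = InvRound(s_4, k_0) = 0x4D4E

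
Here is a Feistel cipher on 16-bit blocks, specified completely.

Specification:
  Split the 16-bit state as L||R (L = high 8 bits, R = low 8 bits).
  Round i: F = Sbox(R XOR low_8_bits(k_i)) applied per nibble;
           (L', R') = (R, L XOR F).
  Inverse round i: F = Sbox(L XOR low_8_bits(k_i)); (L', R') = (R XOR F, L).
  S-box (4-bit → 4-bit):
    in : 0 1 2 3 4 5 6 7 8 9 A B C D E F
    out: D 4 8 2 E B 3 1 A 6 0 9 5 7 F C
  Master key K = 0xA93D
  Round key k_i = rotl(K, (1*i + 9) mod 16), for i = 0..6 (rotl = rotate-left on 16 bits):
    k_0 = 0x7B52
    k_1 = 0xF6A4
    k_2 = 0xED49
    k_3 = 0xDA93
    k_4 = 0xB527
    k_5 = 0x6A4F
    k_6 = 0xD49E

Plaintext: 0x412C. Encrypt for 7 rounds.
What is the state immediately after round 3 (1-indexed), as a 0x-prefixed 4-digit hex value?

0xEC55

s_0 = plaintext = 0x412C
s_1 = Round(s_0, k_0) = 0x2C5E
s_2 = Round(s_1, k_1) = 0x5EEC
s_3 = Round(s_2, k_2) = 0xEC55
s_4 = Round(s_3, k_3) = 0x55BF
s_5 = Round(s_4, k_4) = 0xBF3F
s_6 = Round(s_5, k_5) = 0x3FA2
s_7 = Round(s_6, k_6) = 0xA21A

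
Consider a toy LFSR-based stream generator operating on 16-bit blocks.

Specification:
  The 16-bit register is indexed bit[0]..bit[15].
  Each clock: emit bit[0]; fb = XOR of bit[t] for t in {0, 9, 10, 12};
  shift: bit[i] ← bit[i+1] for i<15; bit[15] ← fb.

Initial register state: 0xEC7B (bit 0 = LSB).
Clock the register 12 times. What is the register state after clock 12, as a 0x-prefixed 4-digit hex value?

0x5B8E

reg_0 = 0xEC7B
clock 1: out=1, reg = 0x763D
clock 2: out=1, reg = 0x3B1E
clock 3: out=0, reg = 0x1D8F
clock 4: out=1, reg = 0x8EC7
clock 5: out=1, reg = 0xC763
clock 6: out=1, reg = 0xE3B1
clock 7: out=1, reg = 0x71D8
clock 8: out=0, reg = 0xB8EC
clock 9: out=0, reg = 0xDC76
clock 10: out=0, reg = 0x6E3B
clock 11: out=1, reg = 0xB71D
clock 12: out=1, reg = 0x5B8E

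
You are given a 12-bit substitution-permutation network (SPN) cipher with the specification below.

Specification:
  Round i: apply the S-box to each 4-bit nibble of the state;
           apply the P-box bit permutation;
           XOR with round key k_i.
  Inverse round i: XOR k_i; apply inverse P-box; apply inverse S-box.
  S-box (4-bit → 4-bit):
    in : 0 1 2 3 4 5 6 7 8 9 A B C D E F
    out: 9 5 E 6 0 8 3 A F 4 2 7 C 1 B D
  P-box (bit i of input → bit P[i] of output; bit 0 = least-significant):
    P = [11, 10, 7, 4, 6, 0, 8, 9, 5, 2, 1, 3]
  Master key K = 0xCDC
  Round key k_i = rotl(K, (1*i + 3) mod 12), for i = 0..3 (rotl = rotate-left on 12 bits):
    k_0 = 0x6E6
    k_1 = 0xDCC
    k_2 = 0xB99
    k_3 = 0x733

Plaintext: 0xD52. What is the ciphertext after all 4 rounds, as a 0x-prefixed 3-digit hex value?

0xB61

s_0 = plaintext = 0xD52
s_1 = Round(s_0, k_0) = 0x056
s_2 = Round(s_1, k_1) = 0x3E4
s_3 = Round(s_2, k_2) = 0x9DE
s_4 = Round(s_3, k_3) = 0xB61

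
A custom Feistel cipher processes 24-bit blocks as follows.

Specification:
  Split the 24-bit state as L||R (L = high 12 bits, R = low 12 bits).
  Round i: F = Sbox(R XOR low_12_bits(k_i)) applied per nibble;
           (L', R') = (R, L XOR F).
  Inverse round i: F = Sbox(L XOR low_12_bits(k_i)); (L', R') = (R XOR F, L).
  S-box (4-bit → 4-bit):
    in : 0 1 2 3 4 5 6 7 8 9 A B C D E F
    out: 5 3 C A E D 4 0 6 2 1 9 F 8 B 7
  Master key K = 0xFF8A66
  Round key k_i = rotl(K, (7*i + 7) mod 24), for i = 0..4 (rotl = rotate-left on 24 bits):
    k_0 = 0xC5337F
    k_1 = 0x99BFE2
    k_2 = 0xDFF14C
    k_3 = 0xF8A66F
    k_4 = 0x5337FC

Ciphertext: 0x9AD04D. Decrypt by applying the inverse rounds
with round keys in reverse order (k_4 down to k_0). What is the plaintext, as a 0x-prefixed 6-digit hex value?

0xDBC20B

s_0 = ciphertext = 0x9AD04D
s_1 = InvRound(s_0, k_4) = 0xB9E9AD
s_2 = InvRound(s_1, k_3) = 0x1DEB9E
s_3 = InvRound(s_2, k_2) = 0xEB21DE
s_4 = InvRound(s_3, k_1) = 0x20BEB2
s_5 = InvRound(s_4, k_0) = 0xDBC20B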